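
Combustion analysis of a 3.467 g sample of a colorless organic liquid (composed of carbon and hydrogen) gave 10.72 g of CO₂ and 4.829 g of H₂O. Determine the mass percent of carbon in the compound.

84.39%

mol C = 10.72 g CO₂ ÷ 44.009 g/mol = 0.24359 mol
mol H = 2 × 4.829 g H₂O ÷ 18.015 g/mol = 0.53611 mol
mass % C = 2.9257 g ÷ 3.467 g × 100%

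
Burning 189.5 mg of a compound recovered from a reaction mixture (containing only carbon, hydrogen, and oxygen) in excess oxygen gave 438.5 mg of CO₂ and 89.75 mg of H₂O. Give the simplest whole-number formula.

mol C = 0.4385 g CO₂ ÷ 44.009 g/mol = 0.0099639 mol
mol H = 2 × 0.08975 g H₂O ÷ 18.015 g/mol = 0.0099639 mol
mass O = 0.1895 − (0.11968 + 0.010044) = 0.059780 g → mol O = 0.059780 ÷ 15.999 = 0.0037365 mol
Divide by the smallest (0.0037365 mol): C 2.667, H 2.667, O 1.000
Multiplying each by 3 gives whole numbers: C 8.00, H 8.00, O 3.00

C8H8O3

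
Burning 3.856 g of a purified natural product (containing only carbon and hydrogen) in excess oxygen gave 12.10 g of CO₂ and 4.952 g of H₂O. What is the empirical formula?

CH2

mol C = 12.10 g CO₂ ÷ 44.009 g/mol = 0.27494 mol
mol H = 2 × 4.952 g H₂O ÷ 18.015 g/mol = 0.54976 mol
Divide by the smallest (0.27494 mol): C 1.000, H 2.000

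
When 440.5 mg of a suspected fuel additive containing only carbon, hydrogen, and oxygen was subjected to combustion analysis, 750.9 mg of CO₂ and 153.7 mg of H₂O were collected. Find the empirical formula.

mol C = 0.7509 g CO₂ ÷ 44.009 g/mol = 0.017062 mol
mol H = 2 × 0.1537 g H₂O ÷ 18.015 g/mol = 0.017064 mol
mass O = 0.4405 − (0.20494 + 0.017200) = 0.21836 g → mol O = 0.21836 ÷ 15.999 = 0.013649 mol
Divide by the smallest (0.013649 mol): C 1.250, H 1.250, O 1.000
Multiplying each by 4 gives whole numbers: C 5.00, H 5.00, O 4.00

C5H5O4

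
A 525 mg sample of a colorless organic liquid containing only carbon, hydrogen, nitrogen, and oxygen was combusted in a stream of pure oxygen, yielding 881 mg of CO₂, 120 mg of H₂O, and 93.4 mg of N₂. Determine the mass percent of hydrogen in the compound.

mol C = 0.881 g CO₂ ÷ 44.009 g/mol = 0.02002 mol
mol H = 2 × 0.120 g H₂O ÷ 18.015 g/mol = 0.01332 mol
mol N = 2 × 0.0934 g N₂ ÷ 28.014 g/mol = 0.006668 mol
mass O = 0.525 − (0.2404 + 0.01343 + 0.09340) = 0.1777 g → mol O = 0.1777 ÷ 15.999 = 0.01111 mol
mass % H = 0.01343 g ÷ 0.525 g × 100%

2.6%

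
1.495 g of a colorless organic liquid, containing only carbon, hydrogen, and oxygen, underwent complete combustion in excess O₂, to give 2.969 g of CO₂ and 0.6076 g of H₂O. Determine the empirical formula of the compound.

C7H7O4

mol C = 2.969 g CO₂ ÷ 44.009 g/mol = 0.067463 mol
mol H = 2 × 0.6076 g H₂O ÷ 18.015 g/mol = 0.067455 mol
mass O = 1.495 − (0.81030 + 0.067995) = 0.61670 g → mol O = 0.61670 ÷ 15.999 = 0.038546 mol
Divide by the smallest (0.038546 mol): C 1.750, H 1.750, O 1.000
Multiplying each by 4 gives whole numbers: C 7.00, H 7.00, O 4.00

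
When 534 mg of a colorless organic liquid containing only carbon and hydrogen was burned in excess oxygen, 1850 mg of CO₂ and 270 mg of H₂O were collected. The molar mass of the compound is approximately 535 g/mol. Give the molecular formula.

mol C = 1.85 g CO₂ ÷ 44.009 g/mol = 0.04204 mol
mol H = 2 × 0.270 g H₂O ÷ 18.015 g/mol = 0.02998 mol
Divide by the smallest (0.02998 mol): C 1.402, H 1.000
Multiplying each by 5 gives whole numbers: C 7.01, H 5.00
Empirical formula: C7H5
Empirical-formula mass = 89.12 g/mol; 535 ÷ 89.12 ≈ 6, so the molecular formula is C42H30.

C42H30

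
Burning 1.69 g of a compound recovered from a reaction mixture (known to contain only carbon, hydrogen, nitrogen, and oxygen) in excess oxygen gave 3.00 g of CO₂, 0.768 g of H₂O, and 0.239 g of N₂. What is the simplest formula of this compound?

C4H5NO2

mol C = 3.00 g CO₂ ÷ 44.009 g/mol = 0.06817 mol
mol H = 2 × 0.768 g H₂O ÷ 18.015 g/mol = 0.08526 mol
mol N = 2 × 0.239 g N₂ ÷ 28.014 g/mol = 0.01706 mol
mass O = 1.69 − (0.8188 + 0.08594 + 0.2390) = 0.5463 g → mol O = 0.5463 ÷ 15.999 = 0.03415 mol
Divide by the smallest (0.01706 mol): C 3.995, H 4.997, N 1.000, O 2.001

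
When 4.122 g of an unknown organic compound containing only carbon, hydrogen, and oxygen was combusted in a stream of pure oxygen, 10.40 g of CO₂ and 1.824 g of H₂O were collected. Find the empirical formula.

C7H6O2

mol C = 10.40 g CO₂ ÷ 44.009 g/mol = 0.23632 mol
mol H = 2 × 1.824 g H₂O ÷ 18.015 g/mol = 0.20250 mol
mass O = 4.122 − (2.8384 + 0.20412) = 1.0795 g → mol O = 1.0795 ÷ 15.999 = 0.067473 mol
Divide by the smallest (0.067473 mol): C 3.502, H 3.001, O 1.000
Multiplying each by 2 gives whole numbers: C 7.00, H 6.00, O 2.00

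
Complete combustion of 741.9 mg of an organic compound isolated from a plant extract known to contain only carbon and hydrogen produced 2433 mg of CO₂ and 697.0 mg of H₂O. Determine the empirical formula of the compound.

mol C = 2.433 g CO₂ ÷ 44.009 g/mol = 0.055284 mol
mol H = 2 × 0.6970 g H₂O ÷ 18.015 g/mol = 0.077380 mol
Divide by the smallest (0.055284 mol): C 1.000, H 1.400
Multiplying each by 5 gives whole numbers: C 5.00, H 7.00

C5H7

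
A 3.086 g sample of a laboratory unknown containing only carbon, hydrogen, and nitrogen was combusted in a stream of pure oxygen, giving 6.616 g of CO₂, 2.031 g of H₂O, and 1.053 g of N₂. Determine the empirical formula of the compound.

C2H3N

mol C = 6.616 g CO₂ ÷ 44.009 g/mol = 0.15033 mol
mol H = 2 × 2.031 g H₂O ÷ 18.015 g/mol = 0.22548 mol
mol N = 2 × 1.053 g N₂ ÷ 28.014 g/mol = 0.075177 mol
Divide by the smallest (0.075177 mol): C 2.000, H 2.999, N 1.000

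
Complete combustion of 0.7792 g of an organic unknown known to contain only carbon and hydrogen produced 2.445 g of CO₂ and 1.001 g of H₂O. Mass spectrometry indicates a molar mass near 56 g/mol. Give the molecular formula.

mol C = 2.445 g CO₂ ÷ 44.009 g/mol = 0.055557 mol
mol H = 2 × 1.001 g H₂O ÷ 18.015 g/mol = 0.11113 mol
Divide by the smallest (0.055557 mol): C 1.000, H 2.000
Empirical formula: CH2
Empirical-formula mass = 14.03 g/mol; 56 ÷ 14.03 ≈ 4, so the molecular formula is C4H8.

C4H8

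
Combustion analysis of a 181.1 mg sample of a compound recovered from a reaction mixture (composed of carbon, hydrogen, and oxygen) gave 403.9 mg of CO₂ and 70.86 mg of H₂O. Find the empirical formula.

C7H6O3

mol C = 0.4039 g CO₂ ÷ 44.009 g/mol = 0.0091777 mol
mol H = 2 × 0.07086 g H₂O ÷ 18.015 g/mol = 0.0078668 mol
mass O = 0.1811 − (0.11023 + 0.0079297) = 0.062937 g → mol O = 0.062937 ÷ 15.999 = 0.0039338 mol
Divide by the smallest (0.0039338 mol): C 2.333, H 2.000, O 1.000
Multiplying each by 3 gives whole numbers: C 7.00, H 6.00, O 3.00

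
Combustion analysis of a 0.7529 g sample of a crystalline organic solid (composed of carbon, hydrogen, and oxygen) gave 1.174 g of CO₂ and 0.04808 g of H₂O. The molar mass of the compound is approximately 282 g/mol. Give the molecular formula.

mol C = 1.174 g CO₂ ÷ 44.009 g/mol = 0.026676 mol
mol H = 2 × 0.04808 g H₂O ÷ 18.015 g/mol = 0.0053378 mol
mass O = 0.7529 − (0.32041 + 0.0053805) = 0.42711 g → mol O = 0.42711 ÷ 15.999 = 0.026696 mol
Divide by the smallest (0.0053378 mol): C 4.998, H 1.000, O 5.001
Empirical formula: C5HO5
Empirical-formula mass = 141.06 g/mol; 282 ÷ 141.06 ≈ 2, so the molecular formula is C10H2O10.

C10H2O10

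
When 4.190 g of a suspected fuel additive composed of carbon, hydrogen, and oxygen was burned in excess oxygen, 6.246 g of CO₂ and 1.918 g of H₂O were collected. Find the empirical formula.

C2H3O2

mol C = 6.246 g CO₂ ÷ 44.009 g/mol = 0.14193 mol
mol H = 2 × 1.918 g H₂O ÷ 18.015 g/mol = 0.21293 mol
mass O = 4.190 − (1.7047 + 0.21464) = 2.2707 g → mol O = 2.2707 ÷ 15.999 = 0.14193 mol
Divide by the smallest (0.14193 mol): C 1.000, H 1.500, O 1.000
Multiplying each by 2 gives whole numbers: C 2.00, H 3.00, O 2.00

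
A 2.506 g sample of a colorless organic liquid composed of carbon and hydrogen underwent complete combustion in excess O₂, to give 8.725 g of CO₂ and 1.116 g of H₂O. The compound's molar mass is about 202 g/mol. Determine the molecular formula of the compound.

mol C = 8.725 g CO₂ ÷ 44.009 g/mol = 0.19825 mol
mol H = 2 × 1.116 g H₂O ÷ 18.015 g/mol = 0.12390 mol
Divide by the smallest (0.12390 mol): C 1.600, H 1.000
Multiplying each by 5 gives whole numbers: C 8.00, H 5.00
Empirical formula: C8H5
Empirical-formula mass = 101.13 g/mol; 202 ÷ 101.13 ≈ 2, so the molecular formula is C16H10.

C16H10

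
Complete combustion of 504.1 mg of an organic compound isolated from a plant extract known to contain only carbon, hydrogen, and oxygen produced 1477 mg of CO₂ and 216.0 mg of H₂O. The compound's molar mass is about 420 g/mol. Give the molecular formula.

C28H20O4

mol C = 1.477 g CO₂ ÷ 44.009 g/mol = 0.033561 mol
mol H = 2 × 0.2160 g H₂O ÷ 18.015 g/mol = 0.023980 mol
mass O = 0.5041 − (0.40310 + 0.024172) = 0.076823 g → mol O = 0.076823 ÷ 15.999 = 0.0048017 mol
Divide by the smallest (0.0048017 mol): C 6.989, H 4.994, O 1.000
Empirical formula: C7H5O
Empirical-formula mass = 105.12 g/mol; 420 ÷ 105.12 ≈ 4, so the molecular formula is C28H20O4.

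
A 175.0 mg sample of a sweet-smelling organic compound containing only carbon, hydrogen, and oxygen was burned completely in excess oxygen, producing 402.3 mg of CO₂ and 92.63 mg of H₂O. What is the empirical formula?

C8H9O3

mol C = 0.4023 g CO₂ ÷ 44.009 g/mol = 0.0091413 mol
mol H = 2 × 0.09263 g H₂O ÷ 18.015 g/mol = 0.010284 mol
mass O = 0.1750 − (0.10980 + 0.010366) = 0.054838 g → mol O = 0.054838 ÷ 15.999 = 0.0034276 mol
Divide by the smallest (0.0034276 mol): C 2.667, H 3.000, O 1.000
Multiplying each by 3 gives whole numbers: C 8.00, H 9.00, O 3.00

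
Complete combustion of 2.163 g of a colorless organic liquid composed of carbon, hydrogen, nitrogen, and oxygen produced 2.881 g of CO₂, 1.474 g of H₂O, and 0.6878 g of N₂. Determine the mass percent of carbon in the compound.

36.35%

mol C = 2.881 g CO₂ ÷ 44.009 g/mol = 0.065464 mol
mol H = 2 × 1.474 g H₂O ÷ 18.015 g/mol = 0.16364 mol
mol N = 2 × 0.6878 g N₂ ÷ 28.014 g/mol = 0.049104 mol
mass O = 2.163 − (0.78629 + 0.16495 + 0.68780) = 0.52396 g → mol O = 0.52396 ÷ 15.999 = 0.032750 mol
mass % C = 0.78629 g ÷ 2.163 g × 100%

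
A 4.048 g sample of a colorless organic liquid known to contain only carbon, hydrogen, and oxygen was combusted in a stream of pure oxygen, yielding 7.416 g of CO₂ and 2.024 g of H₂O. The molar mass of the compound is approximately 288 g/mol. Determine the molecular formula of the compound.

C12H16O8

mol C = 7.416 g CO₂ ÷ 44.009 g/mol = 0.16851 mol
mol H = 2 × 2.024 g H₂O ÷ 18.015 g/mol = 0.22470 mol
mass O = 4.048 − (2.0240 + 0.22650) = 1.7975 g → mol O = 1.7975 ÷ 15.999 = 0.11235 mol
Divide by the smallest (0.11235 mol): C 1.500, H 2.000, O 1.000
Multiplying each by 2 gives whole numbers: C 3.00, H 4.00, O 2.00
Empirical formula: C3H4O2
Empirical-formula mass = 72.06 g/mol; 288 ÷ 72.06 ≈ 4, so the molecular formula is C12H16O8.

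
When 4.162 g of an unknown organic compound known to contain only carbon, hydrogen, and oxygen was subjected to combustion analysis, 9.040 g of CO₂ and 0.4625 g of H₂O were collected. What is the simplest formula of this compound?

C4HO2

mol C = 9.040 g CO₂ ÷ 44.009 g/mol = 0.20541 mol
mol H = 2 × 0.4625 g H₂O ÷ 18.015 g/mol = 0.051346 mol
mass O = 4.162 − (2.4672 + 0.051757) = 1.6430 g → mol O = 1.6430 ÷ 15.999 = 0.10270 mol
Divide by the smallest (0.051346 mol): C 4.001, H 1.000, O 2.000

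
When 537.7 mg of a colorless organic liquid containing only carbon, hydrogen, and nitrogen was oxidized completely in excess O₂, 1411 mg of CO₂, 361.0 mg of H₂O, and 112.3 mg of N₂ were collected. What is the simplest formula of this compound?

C4H5N

mol C = 1.411 g CO₂ ÷ 44.009 g/mol = 0.032062 mol
mol H = 2 × 0.3610 g H₂O ÷ 18.015 g/mol = 0.040078 mol
mol N = 2 × 0.1123 g N₂ ÷ 28.014 g/mol = 0.0080174 mol
Divide by the smallest (0.0080174 mol): C 3.999, H 4.999, N 1.000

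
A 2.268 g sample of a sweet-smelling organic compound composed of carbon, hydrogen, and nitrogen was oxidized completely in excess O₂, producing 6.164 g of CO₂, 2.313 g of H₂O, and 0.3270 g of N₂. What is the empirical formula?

C6H11N

mol C = 6.164 g CO₂ ÷ 44.009 g/mol = 0.14006 mol
mol H = 2 × 2.313 g H₂O ÷ 18.015 g/mol = 0.25679 mol
mol N = 2 × 0.3270 g N₂ ÷ 28.014 g/mol = 0.023345 mol
Divide by the smallest (0.023345 mol): C 6.000, H 10.999, N 1.000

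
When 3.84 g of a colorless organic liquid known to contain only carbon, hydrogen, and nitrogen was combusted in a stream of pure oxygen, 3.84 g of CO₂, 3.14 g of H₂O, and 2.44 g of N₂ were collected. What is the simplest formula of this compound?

mol C = 3.84 g CO₂ ÷ 44.009 g/mol = 0.08725 mol
mol H = 2 × 3.14 g H₂O ÷ 18.015 g/mol = 0.3486 mol
mol N = 2 × 2.44 g N₂ ÷ 28.014 g/mol = 0.1742 mol
Divide by the smallest (0.08725 mol): C 1.000, H 3.995, N 1.996

CH4N2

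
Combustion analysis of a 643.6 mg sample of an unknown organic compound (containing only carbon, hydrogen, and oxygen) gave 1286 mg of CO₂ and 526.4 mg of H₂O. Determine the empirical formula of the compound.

mol C = 1.286 g CO₂ ÷ 44.009 g/mol = 0.029221 mol
mol H = 2 × 0.5264 g H₂O ÷ 18.015 g/mol = 0.058440 mol
mass O = 0.6436 − (0.35098 + 0.058908) = 0.23372 g → mol O = 0.23372 ÷ 15.999 = 0.014608 mol
Divide by the smallest (0.014608 mol): C 2.000, H 4.001, O 1.000

C2H4O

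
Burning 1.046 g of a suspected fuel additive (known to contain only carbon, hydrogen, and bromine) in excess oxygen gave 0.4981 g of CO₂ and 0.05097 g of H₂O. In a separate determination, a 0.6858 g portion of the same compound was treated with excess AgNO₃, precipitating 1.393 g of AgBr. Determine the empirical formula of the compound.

C2HBr2

mol C = 0.4981 g CO₂ ÷ 44.009 g/mol = 0.011318 mol
mol H = 2 × 0.05097 g H₂O ÷ 18.015 g/mol = 0.0056586 mol
From the AgBr data: mol Br per gram of compound = (1.393 ÷ 187.772) ÷ 0.6858 = 0.010817 mol/g, so in the 1.046 g combustion sample mol Br = 0.011315 mol
Divide by the smallest (0.0056586 mol): C 2.000, H 1.000, Br 2.000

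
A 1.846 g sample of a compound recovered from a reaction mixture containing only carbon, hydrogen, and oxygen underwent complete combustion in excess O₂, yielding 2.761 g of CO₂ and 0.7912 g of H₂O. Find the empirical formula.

C5H7O5

mol C = 2.761 g CO₂ ÷ 44.009 g/mol = 0.062737 mol
mol H = 2 × 0.7912 g H₂O ÷ 18.015 g/mol = 0.087838 mol
mass O = 1.846 − (0.75354 + 0.088541) = 1.0039 g → mol O = 1.0039 ÷ 15.999 = 0.062749 mol
Divide by the smallest (0.062737 mol): C 1.000, H 1.400, O 1.000
Multiplying each by 5 gives whole numbers: C 5.00, H 7.00, O 5.00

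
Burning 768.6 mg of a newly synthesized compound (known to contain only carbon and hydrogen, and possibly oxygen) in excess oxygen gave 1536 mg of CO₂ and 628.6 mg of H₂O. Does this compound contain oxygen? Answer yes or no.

yes

mol C = 1.536 g CO₂ ÷ 44.009 g/mol = 0.034902 mol
mol H = 2 × 0.6286 g H₂O ÷ 18.015 g/mol = 0.069786 mol
C and H account for only 0.48955 g of the 0.7686 g sample; the remaining 0.27905 g must be oxygen.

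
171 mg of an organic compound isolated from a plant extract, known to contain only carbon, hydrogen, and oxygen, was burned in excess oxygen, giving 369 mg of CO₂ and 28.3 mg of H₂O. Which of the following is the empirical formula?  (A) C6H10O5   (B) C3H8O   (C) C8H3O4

(C) C8H3O4

mol C = 0.369 g CO₂ ÷ 44.009 g/mol = 0.008385 mol
mol H = 2 × 0.0283 g H₂O ÷ 18.015 g/mol = 0.003142 mol
mass O = 0.171 − (0.1007 + 0.003167) = 0.06713 g → mol O = 0.06713 ÷ 15.999 = 0.004196 mol
Divide by the smallest (0.003142 mol): C 2.669, H 1.000, O 1.335
Multiplying each by 3 gives whole numbers: C 8.01, H 3.00, O 4.01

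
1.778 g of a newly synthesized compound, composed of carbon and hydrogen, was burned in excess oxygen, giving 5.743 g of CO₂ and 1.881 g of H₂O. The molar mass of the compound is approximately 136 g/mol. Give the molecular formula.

mol C = 5.743 g CO₂ ÷ 44.009 g/mol = 0.13050 mol
mol H = 2 × 1.881 g H₂O ÷ 18.015 g/mol = 0.20883 mol
Divide by the smallest (0.13050 mol): C 1.000, H 1.600
Multiplying each by 5 gives whole numbers: C 5.00, H 8.00
Empirical formula: C5H8
Empirical-formula mass = 68.12 g/mol; 136 ÷ 68.12 ≈ 2, so the molecular formula is C10H16.

C10H16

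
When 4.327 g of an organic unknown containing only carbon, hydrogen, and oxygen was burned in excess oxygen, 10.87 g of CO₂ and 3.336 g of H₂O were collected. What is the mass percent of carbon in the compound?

mol C = 10.87 g CO₂ ÷ 44.009 g/mol = 0.24699 mol
mol H = 2 × 3.336 g H₂O ÷ 18.015 g/mol = 0.37036 mol
mass O = 4.327 − (2.9667 + 0.37332) = 0.98702 g → mol O = 0.98702 ÷ 15.999 = 0.061693 mol
mass % C = 2.9667 g ÷ 4.327 g × 100%

68.56%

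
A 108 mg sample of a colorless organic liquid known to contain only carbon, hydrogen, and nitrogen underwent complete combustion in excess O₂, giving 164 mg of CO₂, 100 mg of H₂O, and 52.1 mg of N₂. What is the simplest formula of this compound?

CH3N

mol C = 0.164 g CO₂ ÷ 44.009 g/mol = 0.003727 mol
mol H = 2 × 0.100 g H₂O ÷ 18.015 g/mol = 0.01110 mol
mol N = 2 × 0.0521 g N₂ ÷ 28.014 g/mol = 0.003720 mol
Divide by the smallest (0.003720 mol): C 1.002, H 2.985, N 1.000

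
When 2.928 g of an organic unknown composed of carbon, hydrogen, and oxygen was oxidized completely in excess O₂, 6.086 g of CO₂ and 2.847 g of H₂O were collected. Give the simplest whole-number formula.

mol C = 6.086 g CO₂ ÷ 44.009 g/mol = 0.13829 mol
mol H = 2 × 2.847 g H₂O ÷ 18.015 g/mol = 0.31607 mol
mass O = 2.928 − (1.6610 + 0.31860) = 0.94840 g → mol O = 0.94840 ÷ 15.999 = 0.059279 mol
Divide by the smallest (0.059279 mol): C 2.333, H 5.332, O 1.000
Multiplying each by 3 gives whole numbers: C 7.00, H 16.00, O 3.00

C7H16O3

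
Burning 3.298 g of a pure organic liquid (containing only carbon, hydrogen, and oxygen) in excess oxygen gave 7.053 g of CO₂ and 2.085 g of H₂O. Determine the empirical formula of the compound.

C9H13O4

mol C = 7.053 g CO₂ ÷ 44.009 g/mol = 0.16026 mol
mol H = 2 × 2.085 g H₂O ÷ 18.015 g/mol = 0.23147 mol
mass O = 3.298 − (1.9249 + 0.23333) = 1.1398 g → mol O = 1.1398 ÷ 15.999 = 0.071239 mol
Divide by the smallest (0.071239 mol): C 2.250, H 3.249, O 1.000
Multiplying each by 4 gives whole numbers: C 9.00, H 13.00, O 4.00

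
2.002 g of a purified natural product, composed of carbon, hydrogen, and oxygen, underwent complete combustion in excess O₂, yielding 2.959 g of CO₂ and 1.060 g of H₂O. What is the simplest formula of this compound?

mol C = 2.959 g CO₂ ÷ 44.009 g/mol = 0.067236 mol
mol H = 2 × 1.060 g H₂O ÷ 18.015 g/mol = 0.11768 mol
mass O = 2.002 − (0.80757 + 0.11862) = 1.0758 g → mol O = 1.0758 ÷ 15.999 = 0.067242 mol
Divide by the smallest (0.067236 mol): C 1.000, H 1.750, O 1.000
Multiplying each by 4 gives whole numbers: C 4.00, H 7.00, O 4.00

C4H7O4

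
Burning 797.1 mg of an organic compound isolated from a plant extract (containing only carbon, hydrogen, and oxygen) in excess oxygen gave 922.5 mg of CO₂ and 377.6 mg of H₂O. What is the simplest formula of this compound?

mol C = 0.9225 g CO₂ ÷ 44.009 g/mol = 0.020962 mol
mol H = 2 × 0.3776 g H₂O ÷ 18.015 g/mol = 0.041921 mol
mass O = 0.7971 − (0.25177 + 0.042256) = 0.50307 g → mol O = 0.50307 ÷ 15.999 = 0.031444 mol
Divide by the smallest (0.020962 mol): C 1.000, H 2.000, O 1.500
Multiplying each by 2 gives whole numbers: C 2.00, H 4.00, O 3.00

C2H4O3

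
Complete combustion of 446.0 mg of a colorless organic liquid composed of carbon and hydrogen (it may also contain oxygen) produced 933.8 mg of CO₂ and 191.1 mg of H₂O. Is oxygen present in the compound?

yes

mol C = 0.9338 g CO₂ ÷ 44.009 g/mol = 0.021218 mol
mol H = 2 × 0.1911 g H₂O ÷ 18.015 g/mol = 0.021216 mol
C and H account for only 0.27624 g of the 0.4460 g sample; the remaining 0.16976 g must be oxygen.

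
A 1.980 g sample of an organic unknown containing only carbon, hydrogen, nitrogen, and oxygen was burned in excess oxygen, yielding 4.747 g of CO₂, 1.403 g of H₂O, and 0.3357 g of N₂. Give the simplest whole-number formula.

C9H13N2O

mol C = 4.747 g CO₂ ÷ 44.009 g/mol = 0.10786 mol
mol H = 2 × 1.403 g H₂O ÷ 18.015 g/mol = 0.15576 mol
mol N = 2 × 0.3357 g N₂ ÷ 28.014 g/mol = 0.023967 mol
mass O = 1.980 − (1.2956 + 0.15701 + 0.33570) = 0.19174 g → mol O = 0.19174 ÷ 15.999 = 0.011984 mol
Divide by the smallest (0.011984 mol): C 9.000, H 12.997, N 2.000, O 1.000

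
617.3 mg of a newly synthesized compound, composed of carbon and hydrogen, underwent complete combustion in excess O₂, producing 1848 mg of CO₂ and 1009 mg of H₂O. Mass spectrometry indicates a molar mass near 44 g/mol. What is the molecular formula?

C3H8

mol C = 1.848 g CO₂ ÷ 44.009 g/mol = 0.041991 mol
mol H = 2 × 1.009 g H₂O ÷ 18.015 g/mol = 0.11202 mol
Divide by the smallest (0.041991 mol): C 1.000, H 2.668
Multiplying each by 3 gives whole numbers: C 3.00, H 8.00
Empirical formula: C3H8
Empirical-formula mass = 44.10 g/mol; 44 ÷ 44.10 ≈ 1, so the molecular formula is C3H8.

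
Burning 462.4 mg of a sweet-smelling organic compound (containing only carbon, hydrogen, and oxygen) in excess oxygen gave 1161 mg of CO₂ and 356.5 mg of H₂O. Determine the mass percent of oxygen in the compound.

mol C = 1.161 g CO₂ ÷ 44.009 g/mol = 0.026381 mol
mol H = 2 × 0.3565 g H₂O ÷ 18.015 g/mol = 0.039578 mol
mass O = 0.4624 − (0.31686 + 0.039895) = 0.10564 g → mol O = 0.10564 ÷ 15.999 = 0.0066031 mol
mass % O = 0.10564 g ÷ 0.4624 g × 100%

22.85%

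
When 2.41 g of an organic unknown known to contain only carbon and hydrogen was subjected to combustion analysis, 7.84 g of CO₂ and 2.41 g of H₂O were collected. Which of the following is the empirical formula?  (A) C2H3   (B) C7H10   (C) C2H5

(A) C2H3

mol C = 7.84 g CO₂ ÷ 44.009 g/mol = 0.1781 mol
mol H = 2 × 2.41 g H₂O ÷ 18.015 g/mol = 0.2676 mol
Divide by the smallest (0.1781 mol): C 1.000, H 1.502
Multiplying each by 2 gives whole numbers: C 2.00, H 3.00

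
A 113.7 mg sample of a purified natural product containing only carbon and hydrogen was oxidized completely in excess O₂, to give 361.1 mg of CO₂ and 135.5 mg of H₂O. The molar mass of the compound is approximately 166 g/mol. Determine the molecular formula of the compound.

mol C = 0.3611 g CO₂ ÷ 44.009 g/mol = 0.0082051 mol
mol H = 2 × 0.1355 g H₂O ÷ 18.015 g/mol = 0.015043 mol
Divide by the smallest (0.0082051 mol): C 1.000, H 1.833
Multiplying each by 6 gives whole numbers: C 6.00, H 11.00
Empirical formula: C6H11
Empirical-formula mass = 83.15 g/mol; 166 ÷ 83.15 ≈ 2, so the molecular formula is C12H22.

C12H22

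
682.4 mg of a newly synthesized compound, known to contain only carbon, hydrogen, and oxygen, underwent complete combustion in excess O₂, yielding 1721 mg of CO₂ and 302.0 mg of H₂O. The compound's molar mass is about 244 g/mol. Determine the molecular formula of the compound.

mol C = 1.721 g CO₂ ÷ 44.009 g/mol = 0.039106 mol
mol H = 2 × 0.3020 g H₂O ÷ 18.015 g/mol = 0.033528 mol
mass O = 0.6824 − (0.46970 + 0.033796) = 0.17891 g → mol O = 0.17891 ÷ 15.999 = 0.011182 mol
Divide by the smallest (0.011182 mol): C 3.497, H 2.998, O 1.000
Multiplying each by 2 gives whole numbers: C 6.99, H 6.00, O 2.00
Empirical formula: C7H6O2
Empirical-formula mass = 122.12 g/mol; 244 ÷ 122.12 ≈ 2, so the molecular formula is C14H12O4.

C14H12O4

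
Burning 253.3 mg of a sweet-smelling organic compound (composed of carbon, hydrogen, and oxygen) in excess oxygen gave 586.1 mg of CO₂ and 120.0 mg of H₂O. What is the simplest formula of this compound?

mol C = 0.5861 g CO₂ ÷ 44.009 g/mol = 0.013318 mol
mol H = 2 × 0.1200 g H₂O ÷ 18.015 g/mol = 0.013322 mol
mass O = 0.2533 − (0.15996 + 0.013429) = 0.079912 g → mol O = 0.079912 ÷ 15.999 = 0.0049948 mol
Divide by the smallest (0.0049948 mol): C 2.666, H 2.667, O 1.000
Multiplying each by 3 gives whole numbers: C 8.00, H 8.00, O 3.00

C8H8O3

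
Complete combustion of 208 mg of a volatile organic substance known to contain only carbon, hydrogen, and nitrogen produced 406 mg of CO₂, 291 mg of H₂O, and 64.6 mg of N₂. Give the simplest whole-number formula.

mol C = 0.406 g CO₂ ÷ 44.009 g/mol = 0.009225 mol
mol H = 2 × 0.291 g H₂O ÷ 18.015 g/mol = 0.03231 mol
mol N = 2 × 0.0646 g N₂ ÷ 28.014 g/mol = 0.004612 mol
Divide by the smallest (0.004612 mol): C 2.000, H 7.005, N 1.000

C2H7N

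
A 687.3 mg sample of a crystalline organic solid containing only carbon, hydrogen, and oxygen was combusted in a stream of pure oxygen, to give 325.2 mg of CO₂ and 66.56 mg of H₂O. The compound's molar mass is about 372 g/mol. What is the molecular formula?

mol C = 0.3252 g CO₂ ÷ 44.009 g/mol = 0.0073894 mol
mol H = 2 × 0.06656 g H₂O ÷ 18.015 g/mol = 0.0073894 mol
mass O = 0.6873 − (0.088754 + 0.0074485) = 0.59110 g → mol O = 0.59110 ÷ 15.999 = 0.036946 mol
Divide by the smallest (0.0073894 mol): C 1.000, H 1.000, O 5.000
Empirical formula: CHO5
Empirical-formula mass = 93.01 g/mol; 372 ÷ 93.01 ≈ 4, so the molecular formula is C4H4O20.

C4H4O20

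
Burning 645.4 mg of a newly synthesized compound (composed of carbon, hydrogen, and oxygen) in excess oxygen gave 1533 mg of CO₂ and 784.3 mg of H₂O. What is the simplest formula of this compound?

mol C = 1.533 g CO₂ ÷ 44.009 g/mol = 0.034834 mol
mol H = 2 × 0.7843 g H₂O ÷ 18.015 g/mol = 0.087072 mol
mass O = 0.6454 − (0.41839 + 0.087768) = 0.13924 g → mol O = 0.13924 ÷ 15.999 = 0.0087032 mol
Divide by the smallest (0.0087032 mol): C 4.002, H 10.005, O 1.000

C4H10O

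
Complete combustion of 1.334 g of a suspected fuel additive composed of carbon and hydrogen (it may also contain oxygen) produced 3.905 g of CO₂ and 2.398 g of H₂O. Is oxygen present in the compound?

mol C = 3.905 g CO₂ ÷ 44.009 g/mol = 0.088732 mol
mol H = 2 × 2.398 g H₂O ÷ 18.015 g/mol = 0.26622 mol
C and H together account for 1.3341 g — essentially the entire 1.334 g sample — so the compound contains no oxygen.

no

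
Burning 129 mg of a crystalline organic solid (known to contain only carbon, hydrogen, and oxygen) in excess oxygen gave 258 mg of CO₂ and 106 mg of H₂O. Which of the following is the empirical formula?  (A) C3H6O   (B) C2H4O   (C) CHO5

(B) C2H4O

mol C = 0.258 g CO₂ ÷ 44.009 g/mol = 0.005862 mol
mol H = 2 × 0.106 g H₂O ÷ 18.015 g/mol = 0.01177 mol
mass O = 0.129 − (0.07041 + 0.01186) = 0.04672 g → mol O = 0.04672 ÷ 15.999 = 0.002920 mol
Divide by the smallest (0.002920 mol): C 2.007, H 4.030, O 1.000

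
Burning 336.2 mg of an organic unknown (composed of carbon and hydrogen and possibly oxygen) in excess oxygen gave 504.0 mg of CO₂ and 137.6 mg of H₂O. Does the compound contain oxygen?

mol C = 0.5040 g CO₂ ÷ 44.009 g/mol = 0.011452 mol
mol H = 2 × 0.1376 g H₂O ÷ 18.015 g/mol = 0.015276 mol
C and H account for only 0.15295 g of the 0.3362 g sample; the remaining 0.18325 g must be oxygen.

yes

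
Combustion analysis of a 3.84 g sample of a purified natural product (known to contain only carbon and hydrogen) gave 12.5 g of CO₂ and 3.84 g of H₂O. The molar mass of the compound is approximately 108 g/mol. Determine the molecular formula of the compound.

C8H12

mol C = 12.5 g CO₂ ÷ 44.009 g/mol = 0.2840 mol
mol H = 2 × 3.84 g H₂O ÷ 18.015 g/mol = 0.4263 mol
Divide by the smallest (0.2840 mol): C 1.000, H 1.501
Multiplying each by 2 gives whole numbers: C 2.00, H 3.00
Empirical formula: C2H3
Empirical-formula mass = 27.05 g/mol; 108 ÷ 27.05 ≈ 4, so the molecular formula is C8H12.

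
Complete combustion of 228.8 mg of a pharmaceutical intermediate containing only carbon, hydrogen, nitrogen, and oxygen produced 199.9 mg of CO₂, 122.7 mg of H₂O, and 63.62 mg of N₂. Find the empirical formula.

C3H9N3O4

mol C = 0.1999 g CO₂ ÷ 44.009 g/mol = 0.0045423 mol
mol H = 2 × 0.1227 g H₂O ÷ 18.015 g/mol = 0.013622 mol
mol N = 2 × 0.06362 g N₂ ÷ 28.014 g/mol = 0.0045420 mol
mass O = 0.2288 − (0.054557 + 0.013731 + 0.063620) = 0.096892 g → mol O = 0.096892 ÷ 15.999 = 0.0060561 mol
Divide by the smallest (0.0045420 mol): C 1.000, H 2.999, N 1.000, O 1.333
Multiplying each by 3 gives whole numbers: C 3.00, H 9.00, N 3.00, O 4.00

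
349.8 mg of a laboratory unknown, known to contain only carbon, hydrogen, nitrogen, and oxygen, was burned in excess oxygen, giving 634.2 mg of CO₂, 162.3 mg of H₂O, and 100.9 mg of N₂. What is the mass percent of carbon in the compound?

49.48%

mol C = 0.6342 g CO₂ ÷ 44.009 g/mol = 0.014411 mol
mol H = 2 × 0.1623 g H₂O ÷ 18.015 g/mol = 0.018018 mol
mol N = 2 × 0.1009 g N₂ ÷ 28.014 g/mol = 0.0072035 mol
mass O = 0.3498 − (0.17309 + 0.018162 + 0.10090) = 0.057651 g → mol O = 0.057651 ÷ 15.999 = 0.0036034 mol
mass % C = 0.17309 g ÷ 0.3498 g × 100%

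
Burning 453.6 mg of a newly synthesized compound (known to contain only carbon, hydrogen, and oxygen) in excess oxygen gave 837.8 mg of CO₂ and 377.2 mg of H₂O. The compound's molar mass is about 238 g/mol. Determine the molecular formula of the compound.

C10H22O6

mol C = 0.8378 g CO₂ ÷ 44.009 g/mol = 0.019037 mol
mol H = 2 × 0.3772 g H₂O ÷ 18.015 g/mol = 0.041876 mol
mass O = 0.4536 − (0.22865 + 0.042211) = 0.18274 g → mol O = 0.18274 ÷ 15.999 = 0.011422 mol
Divide by the smallest (0.011422 mol): C 1.667, H 3.666, O 1.000
Multiplying each by 3 gives whole numbers: C 5.00, H 11.00, O 3.00
Empirical formula: C5H11O3
Empirical-formula mass = 119.14 g/mol; 238 ÷ 119.14 ≈ 2, so the molecular formula is C10H22O6.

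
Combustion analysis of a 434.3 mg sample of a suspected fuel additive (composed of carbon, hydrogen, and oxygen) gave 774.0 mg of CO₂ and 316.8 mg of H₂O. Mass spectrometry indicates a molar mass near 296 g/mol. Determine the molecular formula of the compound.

C12H24O8

mol C = 0.7740 g CO₂ ÷ 44.009 g/mol = 0.017587 mol
mol H = 2 × 0.3168 g H₂O ÷ 18.015 g/mol = 0.035171 mol
mass O = 0.4343 − (0.21124 + 0.035452) = 0.18761 g → mol O = 0.18761 ÷ 15.999 = 0.011726 mol
Divide by the smallest (0.011726 mol): C 1.500, H 2.999, O 1.000
Multiplying each by 2 gives whole numbers: C 3.00, H 6.00, O 2.00
Empirical formula: C3H6O2
Empirical-formula mass = 74.08 g/mol; 296 ÷ 74.08 ≈ 4, so the molecular formula is C12H24O8.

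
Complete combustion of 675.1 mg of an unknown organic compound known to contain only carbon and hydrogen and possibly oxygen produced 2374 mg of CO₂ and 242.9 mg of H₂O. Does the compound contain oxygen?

mol C = 2.374 g CO₂ ÷ 44.009 g/mol = 0.053944 mol
mol H = 2 × 0.2429 g H₂O ÷ 18.015 g/mol = 0.026966 mol
C and H together account for 0.67510 g — essentially the entire 0.6751 g sample — so the compound contains no oxygen.

no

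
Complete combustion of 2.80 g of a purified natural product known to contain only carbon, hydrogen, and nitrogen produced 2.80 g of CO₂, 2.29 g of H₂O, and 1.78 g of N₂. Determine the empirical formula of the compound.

CH4N2

mol C = 2.80 g CO₂ ÷ 44.009 g/mol = 0.06362 mol
mol H = 2 × 2.29 g H₂O ÷ 18.015 g/mol = 0.2542 mol
mol N = 2 × 1.78 g N₂ ÷ 28.014 g/mol = 0.1271 mol
Divide by the smallest (0.06362 mol): C 1.000, H 3.996, N 1.997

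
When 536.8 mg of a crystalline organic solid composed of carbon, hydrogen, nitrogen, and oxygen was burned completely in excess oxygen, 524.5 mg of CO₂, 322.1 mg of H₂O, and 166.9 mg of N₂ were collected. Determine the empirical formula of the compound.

CH3NO

mol C = 0.5245 g CO₂ ÷ 44.009 g/mol = 0.011918 mol
mol H = 2 × 0.3221 g H₂O ÷ 18.015 g/mol = 0.035759 mol
mol N = 2 × 0.1669 g N₂ ÷ 28.014 g/mol = 0.011915 mol
mass O = 0.5368 − (0.14315 + 0.036045 + 0.16690) = 0.19071 g → mol O = 0.19071 ÷ 15.999 = 0.011920 mol
Divide by the smallest (0.011915 mol): C 1.000, H 3.001, N 1.000, O 1.000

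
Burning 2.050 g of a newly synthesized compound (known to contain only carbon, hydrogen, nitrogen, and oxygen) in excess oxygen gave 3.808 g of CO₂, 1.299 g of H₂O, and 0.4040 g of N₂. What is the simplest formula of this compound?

mol C = 3.808 g CO₂ ÷ 44.009 g/mol = 0.086528 mol
mol H = 2 × 1.299 g H₂O ÷ 18.015 g/mol = 0.14421 mol
mol N = 2 × 0.4040 g N₂ ÷ 28.014 g/mol = 0.028843 mol
mass O = 2.050 − (1.0393 + 0.14537 + 0.40400) = 0.46135 g → mol O = 0.46135 ÷ 15.999 = 0.028836 mol
Divide by the smallest (0.028836 mol): C 3.001, H 5.001, N 1.000, O 1.000

C3H5NO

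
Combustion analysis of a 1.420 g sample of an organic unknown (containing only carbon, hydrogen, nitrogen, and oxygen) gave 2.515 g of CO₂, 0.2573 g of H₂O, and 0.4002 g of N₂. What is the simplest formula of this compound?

mol C = 2.515 g CO₂ ÷ 44.009 g/mol = 0.057147 mol
mol H = 2 × 0.2573 g H₂O ÷ 18.015 g/mol = 0.028565 mol
mol N = 2 × 0.4002 g N₂ ÷ 28.014 g/mol = 0.028571 mol
mass O = 1.420 − (0.68640 + 0.028794 + 0.40020) = 0.30461 g → mol O = 0.30461 ÷ 15.999 = 0.019039 mol
Divide by the smallest (0.019039 mol): C 3.002, H 1.500, N 1.501, O 1.000
Multiplying each by 2 gives whole numbers: C 6.00, H 3.00, N 3.00, O 2.00

C6H3N3O2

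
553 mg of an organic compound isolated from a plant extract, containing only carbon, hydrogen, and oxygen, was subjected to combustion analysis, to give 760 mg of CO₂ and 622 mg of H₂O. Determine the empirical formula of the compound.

CH4O

mol C = 0.760 g CO₂ ÷ 44.009 g/mol = 0.01727 mol
mol H = 2 × 0.622 g H₂O ÷ 18.015 g/mol = 0.06905 mol
mass O = 0.553 − (0.2074 + 0.06961) = 0.2760 g → mol O = 0.2760 ÷ 15.999 = 0.01725 mol
Divide by the smallest (0.01725 mol): C 1.001, H 4.003, O 1.000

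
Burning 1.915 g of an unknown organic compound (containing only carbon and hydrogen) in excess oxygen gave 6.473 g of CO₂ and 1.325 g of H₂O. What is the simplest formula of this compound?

mol C = 6.473 g CO₂ ÷ 44.009 g/mol = 0.14708 mol
mol H = 2 × 1.325 g H₂O ÷ 18.015 g/mol = 0.14710 mol
Divide by the smallest (0.14708 mol): C 1.000, H 1.000

CH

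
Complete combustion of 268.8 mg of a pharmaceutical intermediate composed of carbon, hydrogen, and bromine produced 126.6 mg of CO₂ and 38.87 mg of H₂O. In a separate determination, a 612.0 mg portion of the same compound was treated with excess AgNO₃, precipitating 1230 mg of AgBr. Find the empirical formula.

mol C = 0.1266 g CO₂ ÷ 44.009 g/mol = 0.0028767 mol
mol H = 2 × 0.03887 g H₂O ÷ 18.015 g/mol = 0.0043153 mol
From the AgBr data: mol Br per gram of compound = (1.230 ÷ 187.772) ÷ 0.6120 = 0.010703 mol/g, so in the 0.2688 g combustion sample mol Br = 0.0028771 mol
Divide by the smallest (0.0028767 mol): C 1.000, H 1.500, Br 1.000
Multiplying each by 2 gives whole numbers: C 2.00, H 3.00, Br 2.00

C2H3Br2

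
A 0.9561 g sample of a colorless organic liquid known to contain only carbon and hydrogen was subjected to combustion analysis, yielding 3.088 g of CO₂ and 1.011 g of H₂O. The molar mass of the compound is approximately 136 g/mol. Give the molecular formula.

C10H16

mol C = 3.088 g CO₂ ÷ 44.009 g/mol = 0.070167 mol
mol H = 2 × 1.011 g H₂O ÷ 18.015 g/mol = 0.11224 mol
Divide by the smallest (0.070167 mol): C 1.000, H 1.600
Multiplying each by 5 gives whole numbers: C 5.00, H 8.00
Empirical formula: C5H8
Empirical-formula mass = 68.12 g/mol; 136 ÷ 68.12 ≈ 2, so the molecular formula is C10H16.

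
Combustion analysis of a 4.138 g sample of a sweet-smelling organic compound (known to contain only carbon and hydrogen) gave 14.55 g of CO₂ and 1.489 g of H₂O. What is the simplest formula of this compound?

mol C = 14.55 g CO₂ ÷ 44.009 g/mol = 0.33061 mol
mol H = 2 × 1.489 g H₂O ÷ 18.015 g/mol = 0.16531 mol
Divide by the smallest (0.16531 mol): C 2.000, H 1.000

C2H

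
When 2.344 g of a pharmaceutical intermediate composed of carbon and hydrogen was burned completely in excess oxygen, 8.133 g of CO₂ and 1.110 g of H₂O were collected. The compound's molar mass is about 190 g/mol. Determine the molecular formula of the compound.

C15H10

mol C = 8.133 g CO₂ ÷ 44.009 g/mol = 0.18480 mol
mol H = 2 × 1.110 g H₂O ÷ 18.015 g/mol = 0.12323 mol
Divide by the smallest (0.12323 mol): C 1.500, H 1.000
Multiplying each by 2 gives whole numbers: C 3.00, H 2.00
Empirical formula: C3H2
Empirical-formula mass = 38.05 g/mol; 190 ÷ 38.05 ≈ 5, so the molecular formula is C15H10.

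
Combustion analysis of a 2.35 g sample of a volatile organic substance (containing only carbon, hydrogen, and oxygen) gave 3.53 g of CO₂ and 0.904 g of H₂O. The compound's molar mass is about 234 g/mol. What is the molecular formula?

C8H10O8

mol C = 3.53 g CO₂ ÷ 44.009 g/mol = 0.08021 mol
mol H = 2 × 0.904 g H₂O ÷ 18.015 g/mol = 0.1004 mol
mass O = 2.35 − (0.9634 + 0.1012) = 1.285 g → mol O = 1.285 ÷ 15.999 = 0.08034 mol
Divide by the smallest (0.08021 mol): C 1.000, H 1.251, O 1.002
Multiplying each by 4 gives whole numbers: C 4.00, H 5.00, O 4.01
Empirical formula: C4H5O4
Empirical-formula mass = 117.08 g/mol; 234 ÷ 117.08 ≈ 2, so the molecular formula is C8H10O8.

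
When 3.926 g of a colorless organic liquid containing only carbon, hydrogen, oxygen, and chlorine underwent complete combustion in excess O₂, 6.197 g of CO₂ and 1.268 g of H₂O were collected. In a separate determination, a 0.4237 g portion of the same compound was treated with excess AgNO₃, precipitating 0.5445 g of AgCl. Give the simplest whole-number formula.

C8H8Cl2O3

mol C = 6.197 g CO₂ ÷ 44.009 g/mol = 0.14081 mol
mol H = 2 × 1.268 g H₂O ÷ 18.015 g/mol = 0.14077 mol
From the AgCl data: mol Cl per gram of compound = (0.5445 ÷ 143.318) ÷ 0.4237 = 0.0089668 mol/g, so in the 3.926 g combustion sample mol Cl = 0.035204 mol
mass O = 3.926 − (1.6913 + 0.14190 + 1.2480) = 0.84483 g → mol O = 0.84483 ÷ 15.999 = 0.052805 mol
Divide by the smallest (0.035204 mol): C 4.000, H 3.999, Cl 1.000, O 1.500
Multiplying each by 2 gives whole numbers: C 8.00, H 8.00, Cl 2.00, O 3.00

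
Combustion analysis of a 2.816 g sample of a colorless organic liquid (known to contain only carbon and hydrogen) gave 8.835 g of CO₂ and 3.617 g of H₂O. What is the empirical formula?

CH2

mol C = 8.835 g CO₂ ÷ 44.009 g/mol = 0.20075 mol
mol H = 2 × 3.617 g H₂O ÷ 18.015 g/mol = 0.40155 mol
Divide by the smallest (0.20075 mol): C 1.000, H 2.000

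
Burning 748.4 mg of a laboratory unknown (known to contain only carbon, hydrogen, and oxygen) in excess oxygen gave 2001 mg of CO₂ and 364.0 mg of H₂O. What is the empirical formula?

C9H8O2

mol C = 2.001 g CO₂ ÷ 44.009 g/mol = 0.045468 mol
mol H = 2 × 0.3640 g H₂O ÷ 18.015 g/mol = 0.040411 mol
mass O = 0.7484 − (0.54612 + 0.040734) = 0.16155 g → mol O = 0.16155 ÷ 15.999 = 0.010098 mol
Divide by the smallest (0.010098 mol): C 4.503, H 4.002, O 1.000
Multiplying each by 2 gives whole numbers: C 9.01, H 8.00, O 2.00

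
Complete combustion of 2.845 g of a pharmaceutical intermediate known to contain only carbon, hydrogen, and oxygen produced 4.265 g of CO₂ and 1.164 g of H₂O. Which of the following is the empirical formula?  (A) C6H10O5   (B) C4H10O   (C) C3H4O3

(C) C3H4O3

mol C = 4.265 g CO₂ ÷ 44.009 g/mol = 0.096912 mol
mol H = 2 × 1.164 g H₂O ÷ 18.015 g/mol = 0.12923 mol
mass O = 2.845 − (1.1640 + 0.13026) = 1.5507 g → mol O = 1.5507 ÷ 15.999 = 0.096927 mol
Divide by the smallest (0.096912 mol): C 1.000, H 1.333, O 1.000
Multiplying each by 3 gives whole numbers: C 3.00, H 4.00, O 3.00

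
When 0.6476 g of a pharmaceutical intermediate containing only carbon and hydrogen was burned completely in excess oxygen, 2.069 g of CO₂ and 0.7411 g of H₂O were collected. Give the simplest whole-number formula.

mol C = 2.069 g CO₂ ÷ 44.009 g/mol = 0.047013 mol
mol H = 2 × 0.7411 g H₂O ÷ 18.015 g/mol = 0.082276 mol
Divide by the smallest (0.047013 mol): C 1.000, H 1.750
Multiplying each by 4 gives whole numbers: C 4.00, H 7.00

C4H7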